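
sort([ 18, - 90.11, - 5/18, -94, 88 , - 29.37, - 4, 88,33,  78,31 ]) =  [ - 94,  -  90.11,  -  29.37,-4,-5/18,18,31,33, 78,88,88]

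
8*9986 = 79888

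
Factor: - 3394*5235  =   - 2^1 * 3^1 * 5^1 * 349^1*1697^1 = - 17767590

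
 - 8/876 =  - 2/219 = -0.01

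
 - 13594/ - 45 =13594/45 = 302.09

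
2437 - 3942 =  - 1505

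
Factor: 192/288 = 2/3 = 2^1*3^(-1)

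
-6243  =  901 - 7144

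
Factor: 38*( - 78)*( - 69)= 2^2*3^2*13^1*19^1*23^1 = 204516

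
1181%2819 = 1181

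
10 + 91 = 101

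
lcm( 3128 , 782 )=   3128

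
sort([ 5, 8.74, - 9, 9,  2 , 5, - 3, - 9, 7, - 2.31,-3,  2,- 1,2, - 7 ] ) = [  -  9, - 9, - 7, - 3, - 3 , - 2.31, - 1,  2,2,2,5,5,  7,8.74,9 ] 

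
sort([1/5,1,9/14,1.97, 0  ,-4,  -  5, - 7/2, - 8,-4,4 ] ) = [ -8, -5,  -  4,  -  4,-7/2,0, 1/5, 9/14, 1,1.97,4]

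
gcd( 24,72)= 24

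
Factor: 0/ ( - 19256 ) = 0^1 = 0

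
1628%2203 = 1628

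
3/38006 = 3/38006 = 0.00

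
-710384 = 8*( - 88798 )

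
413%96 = 29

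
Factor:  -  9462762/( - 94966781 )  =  2^1*3^2*7^( - 1)*13^( -1 )*525709^1*1043591^( - 1 )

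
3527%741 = 563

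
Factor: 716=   2^2*  179^1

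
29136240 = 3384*8610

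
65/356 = 65/356 = 0.18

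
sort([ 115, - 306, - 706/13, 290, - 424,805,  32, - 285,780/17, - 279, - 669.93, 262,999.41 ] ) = [- 669.93,-424 ,-306, -285, - 279, - 706/13, 32,780/17,115,262,290,805, 999.41 ]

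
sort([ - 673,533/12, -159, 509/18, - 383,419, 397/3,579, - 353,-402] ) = [- 673, - 402, - 383, -353, - 159, 509/18, 533/12,397/3, 419,579 ]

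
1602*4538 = 7269876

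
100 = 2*50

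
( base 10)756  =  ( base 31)oc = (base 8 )1364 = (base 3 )1001000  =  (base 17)2a8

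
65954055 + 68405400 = 134359455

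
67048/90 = 744 +44/45= 744.98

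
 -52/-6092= 13/1523=0.01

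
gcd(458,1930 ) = 2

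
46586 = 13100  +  33486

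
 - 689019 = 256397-945416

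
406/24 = 203/12 = 16.92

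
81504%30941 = 19622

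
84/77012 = 21/19253 = 0.00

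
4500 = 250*18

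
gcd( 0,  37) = 37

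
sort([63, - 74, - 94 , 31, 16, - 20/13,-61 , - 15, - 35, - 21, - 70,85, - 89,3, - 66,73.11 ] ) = [ - 94, - 89,- 74,  -  70,-66,-61, - 35, - 21,-15, - 20/13, 3, 16, 31, 63, 73.11, 85]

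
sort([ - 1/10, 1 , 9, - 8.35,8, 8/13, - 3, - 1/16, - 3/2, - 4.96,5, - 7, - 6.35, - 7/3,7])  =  [ - 8.35, - 7, - 6.35,  -  4.96, - 3, - 7/3, - 3/2, - 1/10, - 1/16, 8/13  ,  1,5,  7,8, 9 ] 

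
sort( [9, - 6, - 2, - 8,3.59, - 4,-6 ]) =[ - 8, -6, - 6 , - 4, - 2,3.59,  9 ]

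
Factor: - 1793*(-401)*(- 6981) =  - 5019290133 = - 3^1*11^1*13^1*163^1*179^1*401^1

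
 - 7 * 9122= - 63854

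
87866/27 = 3254 + 8/27 = 3254.30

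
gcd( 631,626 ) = 1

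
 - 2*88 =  - 176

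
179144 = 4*44786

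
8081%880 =161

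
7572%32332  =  7572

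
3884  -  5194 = - 1310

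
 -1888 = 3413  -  5301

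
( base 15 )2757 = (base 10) 8407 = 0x20d7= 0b10000011010111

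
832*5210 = 4334720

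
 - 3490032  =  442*( - 7896 )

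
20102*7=140714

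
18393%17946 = 447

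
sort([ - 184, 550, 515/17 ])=[  -  184 , 515/17,550]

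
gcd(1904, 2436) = 28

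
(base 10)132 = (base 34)3u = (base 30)4C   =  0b10000100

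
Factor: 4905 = 3^2*5^1 * 109^1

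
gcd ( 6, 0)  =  6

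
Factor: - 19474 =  -2^1 * 7^1*13^1* 107^1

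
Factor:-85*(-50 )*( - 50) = -2^2*5^5 * 17^1 = - 212500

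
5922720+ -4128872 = 1793848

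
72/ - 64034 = - 1 + 31981/32017 = -0.00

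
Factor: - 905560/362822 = - 452780/181411 = - 2^2 * 5^1*37^( - 1)*4903^( - 1)*22639^1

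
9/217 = 9/217 = 0.04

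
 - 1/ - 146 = 1/146 = 0.01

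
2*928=1856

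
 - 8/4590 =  -1 + 2291/2295 =- 0.00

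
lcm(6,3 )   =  6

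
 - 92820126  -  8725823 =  - 101545949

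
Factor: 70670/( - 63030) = -3^ ( - 1 ) * 11^ ( - 1 ) * 37^1 = -37/33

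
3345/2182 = 1 + 1163/2182 = 1.53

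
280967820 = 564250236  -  283282416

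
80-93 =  - 13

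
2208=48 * 46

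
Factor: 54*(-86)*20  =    -  92880 = - 2^4 *3^3*5^1*43^1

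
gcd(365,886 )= 1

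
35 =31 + 4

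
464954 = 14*33211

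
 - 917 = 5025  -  5942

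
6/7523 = 6/7523 = 0.00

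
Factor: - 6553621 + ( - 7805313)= - 14358934 = - 2^1*7179467^1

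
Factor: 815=5^1*163^1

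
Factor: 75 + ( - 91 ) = -16= - 2^4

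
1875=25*75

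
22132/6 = 3688+2/3 = 3688.67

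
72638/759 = 72638/759 = 95.70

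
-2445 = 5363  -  7808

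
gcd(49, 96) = 1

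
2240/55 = 448/11=40.73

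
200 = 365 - 165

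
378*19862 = 7507836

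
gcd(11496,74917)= 1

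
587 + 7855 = 8442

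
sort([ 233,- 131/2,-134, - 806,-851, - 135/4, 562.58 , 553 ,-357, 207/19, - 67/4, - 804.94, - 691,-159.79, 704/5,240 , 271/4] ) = [ - 851,  -  806, - 804.94, - 691,-357, - 159.79, - 134, - 131/2, - 135/4, - 67/4,207/19,271/4,704/5 , 233,240 , 553,562.58 ] 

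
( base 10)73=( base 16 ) 49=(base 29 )2f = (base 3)2201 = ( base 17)45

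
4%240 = 4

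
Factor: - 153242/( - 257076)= 397/666 = 2^( - 1)*3^( - 2)*37^ (- 1) * 397^1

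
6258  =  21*298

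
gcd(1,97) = 1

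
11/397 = 11/397 = 0.03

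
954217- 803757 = 150460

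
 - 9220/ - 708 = 2305/177 = 13.02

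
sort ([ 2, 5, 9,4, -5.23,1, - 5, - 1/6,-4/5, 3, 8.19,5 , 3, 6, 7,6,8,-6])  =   [ - 6,  -  5.23,-5,  -  4/5, - 1/6 , 1,2,3,3,4,  5,5,6, 6,7,8, 8.19, 9 ]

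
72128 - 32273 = 39855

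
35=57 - 22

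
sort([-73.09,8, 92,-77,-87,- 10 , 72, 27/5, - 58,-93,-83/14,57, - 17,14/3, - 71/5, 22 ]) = [ - 93, - 87, - 77,-73.09, - 58,-17, - 71/5, - 10, - 83/14, 14/3,27/5,8,22,57, 72, 92]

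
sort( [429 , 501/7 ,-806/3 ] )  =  [ - 806/3 , 501/7, 429]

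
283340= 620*457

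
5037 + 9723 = 14760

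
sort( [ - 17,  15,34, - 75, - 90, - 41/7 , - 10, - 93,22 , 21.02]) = [-93, - 90, - 75, - 17 ,-10, - 41/7, 15, 21.02, 22, 34] 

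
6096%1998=102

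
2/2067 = 2/2067 = 0.00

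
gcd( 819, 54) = 9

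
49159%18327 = 12505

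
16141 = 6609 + 9532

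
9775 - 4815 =4960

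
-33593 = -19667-13926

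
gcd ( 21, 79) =1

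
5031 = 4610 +421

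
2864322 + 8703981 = 11568303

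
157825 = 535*295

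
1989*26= 51714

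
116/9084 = 29/2271= 0.01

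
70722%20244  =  9990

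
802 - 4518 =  - 3716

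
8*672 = 5376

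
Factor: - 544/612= -8/9= - 2^3*3^( - 2 )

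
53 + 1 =54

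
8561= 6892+1669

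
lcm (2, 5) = 10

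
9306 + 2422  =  11728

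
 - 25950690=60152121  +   - 86102811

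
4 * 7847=31388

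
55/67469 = 55/67469 = 0.00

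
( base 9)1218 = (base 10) 908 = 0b1110001100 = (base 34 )QO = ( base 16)38c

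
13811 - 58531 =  - 44720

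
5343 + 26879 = 32222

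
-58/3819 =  - 1 + 3761/3819 = -  0.02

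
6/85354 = 3/42677= 0.00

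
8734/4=2183+1/2 = 2183.50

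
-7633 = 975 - 8608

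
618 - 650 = - 32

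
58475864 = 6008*9733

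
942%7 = 4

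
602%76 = 70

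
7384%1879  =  1747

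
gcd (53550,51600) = 150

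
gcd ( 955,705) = 5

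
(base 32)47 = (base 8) 207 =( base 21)69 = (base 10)135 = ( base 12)b3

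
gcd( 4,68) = 4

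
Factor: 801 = 3^2*89^1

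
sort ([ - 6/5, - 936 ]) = [-936, - 6/5]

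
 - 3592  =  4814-8406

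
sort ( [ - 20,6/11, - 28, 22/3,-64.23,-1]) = [  -  64.23,-28, - 20, - 1,6/11, 22/3]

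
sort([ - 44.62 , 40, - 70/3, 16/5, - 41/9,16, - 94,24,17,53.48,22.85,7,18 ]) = [ - 94, - 44.62 , - 70/3, - 41/9,  16/5, 7,16,17 , 18,22.85,24,40,53.48]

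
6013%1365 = 553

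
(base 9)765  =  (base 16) 272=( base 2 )1001110010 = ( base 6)2522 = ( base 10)626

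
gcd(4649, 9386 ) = 1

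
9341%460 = 141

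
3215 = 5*643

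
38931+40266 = 79197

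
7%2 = 1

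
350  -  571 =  - 221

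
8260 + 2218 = 10478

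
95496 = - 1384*( - 69 ) 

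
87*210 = 18270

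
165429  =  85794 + 79635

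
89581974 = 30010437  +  59571537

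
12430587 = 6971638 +5458949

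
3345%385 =265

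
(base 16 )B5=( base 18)A1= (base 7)346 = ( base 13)10c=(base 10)181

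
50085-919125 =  - 869040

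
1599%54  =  33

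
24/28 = 6/7 = 0.86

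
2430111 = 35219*69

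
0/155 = 0 = 0.00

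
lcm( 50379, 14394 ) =100758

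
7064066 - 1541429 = 5522637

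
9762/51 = 3254/17 = 191.41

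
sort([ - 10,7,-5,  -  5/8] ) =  [ - 10, - 5, - 5/8,7 ]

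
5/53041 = 5/53041=0.00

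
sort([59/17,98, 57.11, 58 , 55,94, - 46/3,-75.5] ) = [ - 75.5, - 46/3,59/17,55,57.11,58 , 94,98 ]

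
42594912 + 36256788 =78851700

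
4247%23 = 15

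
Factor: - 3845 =-5^1*769^1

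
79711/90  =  79711/90 = 885.68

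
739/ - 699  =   - 739/699   =  - 1.06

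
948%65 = 38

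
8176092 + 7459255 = 15635347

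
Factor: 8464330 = 2^1* 5^1*7^1* 120919^1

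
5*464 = 2320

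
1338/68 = 19 + 23/34 = 19.68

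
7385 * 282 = 2082570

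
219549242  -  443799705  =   - 224250463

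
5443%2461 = 521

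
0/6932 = 0  =  0.00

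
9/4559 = 9/4559 = 0.00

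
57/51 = 19/17 = 1.12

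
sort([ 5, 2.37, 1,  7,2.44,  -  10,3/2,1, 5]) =[ - 10,1,1,3/2, 2.37,2.44,5,5,7]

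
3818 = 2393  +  1425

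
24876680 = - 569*(- 43720)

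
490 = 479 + 11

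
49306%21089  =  7128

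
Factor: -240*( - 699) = 167760 = 2^4*3^2*5^1*233^1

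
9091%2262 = 43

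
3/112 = 3/112= 0.03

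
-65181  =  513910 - 579091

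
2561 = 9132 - 6571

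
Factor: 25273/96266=2^( - 1 )*199^1 * 379^( - 1) = 199/758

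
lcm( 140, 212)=7420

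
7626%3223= 1180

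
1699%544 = 67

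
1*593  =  593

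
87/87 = 1 = 1.00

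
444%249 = 195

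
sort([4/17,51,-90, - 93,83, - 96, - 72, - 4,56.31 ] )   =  [ - 96, - 93, - 90,-72, - 4,4/17 , 51,56.31,83]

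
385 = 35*11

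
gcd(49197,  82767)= 3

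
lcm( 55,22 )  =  110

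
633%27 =12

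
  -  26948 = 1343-28291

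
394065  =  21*18765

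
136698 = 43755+92943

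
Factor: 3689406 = 2^1*3^2*7^2*47^1  *  89^1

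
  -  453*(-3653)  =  1654809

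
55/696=55/696= 0.08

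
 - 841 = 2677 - 3518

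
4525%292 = 145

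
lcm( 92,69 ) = 276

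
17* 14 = 238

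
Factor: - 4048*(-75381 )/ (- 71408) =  - 3^1 * 11^1*23^1 * 4463^(  -  1) * 25127^1  =  -19071393/4463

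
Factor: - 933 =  - 3^1*311^1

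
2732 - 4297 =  - 1565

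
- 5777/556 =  - 11+339/556 = -10.39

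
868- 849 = 19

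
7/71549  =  7/71549  =  0.00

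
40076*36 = 1442736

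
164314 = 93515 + 70799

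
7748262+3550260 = 11298522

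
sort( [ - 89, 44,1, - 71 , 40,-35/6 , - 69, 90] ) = [ - 89, - 71,-69,-35/6, 1,40, 44,90] 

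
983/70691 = 983/70691 = 0.01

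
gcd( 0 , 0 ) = 0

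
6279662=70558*89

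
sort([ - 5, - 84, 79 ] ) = [ -84, - 5,79]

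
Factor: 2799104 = 2^9*7^1*11^1 * 71^1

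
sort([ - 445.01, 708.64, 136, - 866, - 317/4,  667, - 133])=[  -  866  , - 445.01, - 133,  -  317/4,  136  ,  667 , 708.64 ] 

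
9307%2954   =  445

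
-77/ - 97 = 77/97 = 0.79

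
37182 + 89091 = 126273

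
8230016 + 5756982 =13986998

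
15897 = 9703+6194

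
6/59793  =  2/19931 = 0.00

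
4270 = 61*70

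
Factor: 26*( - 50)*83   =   - 107900 = - 2^2*5^2*13^1*83^1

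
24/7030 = 12/3515 = 0.00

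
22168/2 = 11084 = 11084.00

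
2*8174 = 16348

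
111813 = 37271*3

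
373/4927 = 373/4927 = 0.08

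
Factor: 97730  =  2^1*5^1*29^1*337^1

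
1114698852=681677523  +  433021329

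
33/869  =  3/79 = 0.04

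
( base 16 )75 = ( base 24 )4L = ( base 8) 165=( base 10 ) 117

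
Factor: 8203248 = 2^4 * 3^3*17^1*1117^1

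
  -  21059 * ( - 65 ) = 1368835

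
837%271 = 24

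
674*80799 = 54458526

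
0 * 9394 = 0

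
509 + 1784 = 2293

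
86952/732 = 7246/61 = 118.79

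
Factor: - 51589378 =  - 2^1 * 25794689^1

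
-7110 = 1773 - 8883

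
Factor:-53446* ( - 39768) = 2125440528 = 2^4*3^1*1657^1*26723^1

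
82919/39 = 2126  +  5/39 = 2126.13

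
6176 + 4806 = 10982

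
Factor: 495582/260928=547/288 = 2^ ( - 5)*3^( - 2) *547^1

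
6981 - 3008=3973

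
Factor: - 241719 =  -3^1 * 197^1*409^1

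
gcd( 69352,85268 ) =4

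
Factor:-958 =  - 2^1*479^1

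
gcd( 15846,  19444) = 2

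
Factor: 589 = 19^1*31^1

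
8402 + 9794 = 18196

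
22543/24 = 939  +  7/24=939.29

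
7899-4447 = 3452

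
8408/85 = 8408/85 = 98.92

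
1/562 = 1/562 = 0.00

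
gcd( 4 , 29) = 1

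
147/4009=147/4009 = 0.04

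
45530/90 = 505 + 8/9 = 505.89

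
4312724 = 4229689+83035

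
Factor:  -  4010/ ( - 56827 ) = 2^1*5^1*401^1 * 56827^ ( - 1 )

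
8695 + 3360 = 12055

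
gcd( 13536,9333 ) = 9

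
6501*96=624096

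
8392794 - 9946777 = -1553983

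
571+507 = 1078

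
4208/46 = 91 + 11/23 = 91.48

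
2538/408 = 423/68 = 6.22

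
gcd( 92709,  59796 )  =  9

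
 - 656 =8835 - 9491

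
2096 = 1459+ 637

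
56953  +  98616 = 155569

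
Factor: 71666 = 2^1 * 7^1 * 5119^1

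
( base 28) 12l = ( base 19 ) 276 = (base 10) 861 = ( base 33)q3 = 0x35d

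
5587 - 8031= - 2444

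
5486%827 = 524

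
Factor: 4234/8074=11^ ( - 1)*29^1*73^1 * 367^( - 1 ) = 2117/4037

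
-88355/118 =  - 88355/118 = - 748.77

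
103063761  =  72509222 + 30554539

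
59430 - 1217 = 58213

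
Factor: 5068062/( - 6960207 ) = -2^1*3^2 * 127^1*197^( - 1)*739^1*11777^( - 1 )=- 1689354/2320069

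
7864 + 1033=8897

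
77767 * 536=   41683112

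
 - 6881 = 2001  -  8882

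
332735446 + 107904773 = 440640219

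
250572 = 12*20881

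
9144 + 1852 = 10996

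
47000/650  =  72 +4/13=72.31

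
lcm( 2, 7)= 14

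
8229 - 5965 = 2264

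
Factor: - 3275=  - 5^2*131^1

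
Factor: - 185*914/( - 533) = 2^1*5^1*13^( - 1)*37^1*41^( - 1)*457^1 = 169090/533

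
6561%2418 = 1725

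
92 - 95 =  - 3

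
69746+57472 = 127218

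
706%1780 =706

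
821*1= 821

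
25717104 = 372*69132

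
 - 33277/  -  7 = 33277/7 = 4753.86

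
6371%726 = 563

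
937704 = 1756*534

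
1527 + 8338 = 9865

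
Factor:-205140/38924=-195/37 = - 3^1*5^1 * 13^1*37^(  -  1)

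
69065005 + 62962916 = 132027921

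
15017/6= 2502 + 5/6 = 2502.83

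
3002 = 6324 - 3322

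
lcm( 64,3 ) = 192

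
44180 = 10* 4418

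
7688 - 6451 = 1237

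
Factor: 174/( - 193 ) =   -  2^1*3^1 * 29^1*193^(  -  1)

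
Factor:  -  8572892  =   - 2^2*2143223^1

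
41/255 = 41/255=   0.16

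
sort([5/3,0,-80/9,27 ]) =[-80/9, 0 , 5/3,27 ]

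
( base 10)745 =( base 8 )1351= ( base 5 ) 10440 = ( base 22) 1bj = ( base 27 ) 10g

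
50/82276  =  25/41138  =  0.00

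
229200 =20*11460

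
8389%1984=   453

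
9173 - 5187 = 3986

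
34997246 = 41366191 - 6368945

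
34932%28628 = 6304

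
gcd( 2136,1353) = 3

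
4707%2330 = 47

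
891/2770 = 891/2770 = 0.32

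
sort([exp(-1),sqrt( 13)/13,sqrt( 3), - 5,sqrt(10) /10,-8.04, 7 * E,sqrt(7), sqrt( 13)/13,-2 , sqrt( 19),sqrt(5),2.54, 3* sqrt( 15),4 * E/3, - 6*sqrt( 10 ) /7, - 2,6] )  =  [ - 8.04, - 5, - 6*sqrt( 10 ) /7, - 2, - 2,sqrt (13) /13,sqrt( 13 ) /13 , sqrt(10)/10,exp( - 1), sqrt( 3),  sqrt( 5),2.54,  sqrt( 7), 4 * E/3, sqrt(19 ),  6 , 3*sqrt(15),7 * E ]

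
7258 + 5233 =12491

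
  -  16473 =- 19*867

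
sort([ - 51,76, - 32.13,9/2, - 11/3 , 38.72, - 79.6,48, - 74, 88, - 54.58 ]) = [  -  79.6, - 74, - 54.58, - 51, - 32.13,- 11/3 , 9/2, 38.72, 48,76,88 ]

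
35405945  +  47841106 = 83247051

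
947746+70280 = 1018026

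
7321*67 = 490507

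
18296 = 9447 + 8849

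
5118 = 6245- 1127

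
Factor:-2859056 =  - 2^4*178691^1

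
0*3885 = 0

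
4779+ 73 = 4852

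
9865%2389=309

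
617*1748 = 1078516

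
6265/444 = 14+ 49/444=14.11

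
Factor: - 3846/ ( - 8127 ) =1282/2709= 2^1*3^( - 2)*7^( - 1) *43^ ( - 1 ) * 641^1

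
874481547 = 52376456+822105091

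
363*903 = 327789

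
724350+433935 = 1158285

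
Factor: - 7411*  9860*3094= - 2^3* 5^1 * 7^1*13^1*17^2  *29^1*7411^1  =  - 226086191240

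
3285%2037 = 1248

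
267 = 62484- 62217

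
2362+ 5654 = 8016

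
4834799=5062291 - 227492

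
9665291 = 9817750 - 152459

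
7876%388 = 116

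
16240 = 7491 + 8749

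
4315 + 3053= 7368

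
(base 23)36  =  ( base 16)4b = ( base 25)30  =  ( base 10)75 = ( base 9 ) 83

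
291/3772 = 291/3772 = 0.08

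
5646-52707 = -47061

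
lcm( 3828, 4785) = 19140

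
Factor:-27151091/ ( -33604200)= 2^(-3)*3^( - 3)*5^(-2)*7^ ( - 2)*11^1*17^1*127^( -1) * 145193^1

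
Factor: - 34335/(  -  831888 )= 35/848= 2^( - 4)*5^1*7^1*53^( - 1) 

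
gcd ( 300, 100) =100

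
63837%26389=11059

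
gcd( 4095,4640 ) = 5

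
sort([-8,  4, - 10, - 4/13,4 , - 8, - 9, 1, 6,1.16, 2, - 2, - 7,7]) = [ - 10, -9, - 8, - 8, - 7, - 2, - 4/13,1,1.16,2,  4, 4,6,7]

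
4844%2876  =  1968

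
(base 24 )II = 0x1c2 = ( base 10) 450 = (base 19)14D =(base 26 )H8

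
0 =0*2132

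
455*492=223860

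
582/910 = 291/455   =  0.64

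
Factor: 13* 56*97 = 70616 = 2^3*7^1  *13^1*97^1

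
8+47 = 55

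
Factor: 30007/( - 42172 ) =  - 2^( - 2)*13^( - 1) * 37^1 = - 37/52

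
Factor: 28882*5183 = 149695406 = 2^1 * 7^1*71^1* 73^1*2063^1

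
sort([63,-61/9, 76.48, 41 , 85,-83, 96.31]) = [-83,-61/9  ,  41,  63, 76.48, 85, 96.31]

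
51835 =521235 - 469400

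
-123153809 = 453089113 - 576242922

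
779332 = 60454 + 718878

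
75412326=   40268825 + 35143501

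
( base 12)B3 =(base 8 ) 207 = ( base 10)135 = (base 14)99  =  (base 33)43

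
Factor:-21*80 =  - 2^4*3^1*5^1 *7^1= - 1680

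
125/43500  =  1/348 = 0.00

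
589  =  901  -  312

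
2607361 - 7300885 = - 4693524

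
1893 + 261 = 2154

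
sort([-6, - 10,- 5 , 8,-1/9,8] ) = [  -  10 , - 6,  -  5, - 1/9, 8,8] 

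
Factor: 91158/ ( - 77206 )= - 45579/38603 = - 3^1* 15193^1*38603^( - 1)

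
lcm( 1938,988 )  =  50388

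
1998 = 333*6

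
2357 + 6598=8955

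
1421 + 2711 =4132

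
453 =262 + 191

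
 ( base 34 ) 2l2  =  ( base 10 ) 3028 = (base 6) 22004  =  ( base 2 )101111010100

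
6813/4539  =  2271/1513 = 1.50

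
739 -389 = 350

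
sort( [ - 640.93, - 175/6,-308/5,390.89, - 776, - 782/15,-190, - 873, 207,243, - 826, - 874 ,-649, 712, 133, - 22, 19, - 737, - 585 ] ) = [ - 874, - 873 , - 826,-776, - 737, - 649, -640.93, - 585, - 190, - 308/5, - 782/15, - 175/6, - 22, 19, 133, 207,  243, 390.89, 712 ] 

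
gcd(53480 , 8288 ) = 56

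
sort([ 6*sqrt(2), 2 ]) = [ 2,6*sqrt( 2)]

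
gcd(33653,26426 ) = 73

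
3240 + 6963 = 10203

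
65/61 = 65/61 = 1.07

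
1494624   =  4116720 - 2622096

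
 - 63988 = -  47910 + - 16078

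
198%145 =53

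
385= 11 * 35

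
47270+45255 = 92525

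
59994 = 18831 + 41163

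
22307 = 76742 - 54435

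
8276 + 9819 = 18095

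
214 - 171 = 43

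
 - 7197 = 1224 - 8421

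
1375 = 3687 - 2312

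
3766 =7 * 538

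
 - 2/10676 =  - 1 + 5337/5338 = - 0.00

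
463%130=73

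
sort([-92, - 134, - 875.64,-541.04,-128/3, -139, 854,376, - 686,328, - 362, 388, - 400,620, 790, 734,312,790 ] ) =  [  -  875.64, - 686,-541.04,-400 , - 362, - 139, - 134,-92,-128/3, 312, 328, 376, 388,620, 734, 790,  790,854 ] 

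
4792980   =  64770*74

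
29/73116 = 29/73116  =  0.00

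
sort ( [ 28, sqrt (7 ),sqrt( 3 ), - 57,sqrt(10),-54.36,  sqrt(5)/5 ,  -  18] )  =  [ - 57,-54.36,-18,  sqrt( 5 ) /5, sqrt( 3), sqrt(7),sqrt (10 ),28] 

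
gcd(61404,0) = 61404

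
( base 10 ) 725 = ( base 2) 1011010101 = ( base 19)203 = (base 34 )lb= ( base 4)23111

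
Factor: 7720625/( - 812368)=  - 2^( - 4 )*5^4*11^1*1123^1 *50773^( - 1 ) 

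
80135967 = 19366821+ 60769146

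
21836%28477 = 21836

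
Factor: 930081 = 3^1 * 310027^1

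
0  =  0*306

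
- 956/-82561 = 956/82561=   0.01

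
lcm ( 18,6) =18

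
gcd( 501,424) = 1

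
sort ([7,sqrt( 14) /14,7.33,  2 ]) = [sqrt(14) /14,2, 7,7.33]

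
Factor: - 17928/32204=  - 2^1*3^3*97^( - 1) = - 54/97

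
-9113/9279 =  - 1 + 166/9279= - 0.98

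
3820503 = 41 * 93183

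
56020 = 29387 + 26633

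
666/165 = 222/55 = 4.04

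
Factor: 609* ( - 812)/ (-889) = 2^2*3^1*7^1*29^2*127^( - 1 ) = 70644/127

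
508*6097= 3097276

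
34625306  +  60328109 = 94953415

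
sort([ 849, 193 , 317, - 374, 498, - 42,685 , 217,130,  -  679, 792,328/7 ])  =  [ - 679 ,-374, - 42,328/7,130, 193, 217, 317  ,  498, 685, 792,849]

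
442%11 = 2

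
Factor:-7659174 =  - 2^1*3^1*1276529^1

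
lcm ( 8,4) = 8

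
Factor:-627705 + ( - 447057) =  - 2^1*3^3*13^1*1531^1 = -1074762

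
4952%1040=792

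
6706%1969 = 799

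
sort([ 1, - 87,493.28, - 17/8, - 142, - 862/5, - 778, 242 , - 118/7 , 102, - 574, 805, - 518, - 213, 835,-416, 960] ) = [ - 778,- 574, - 518, - 416, - 213, - 862/5, - 142,  -  87, - 118/7, - 17/8, 1 , 102,242, 493.28, 805,835, 960 ]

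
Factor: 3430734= 2^1*3^1*571789^1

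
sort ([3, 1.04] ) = [1.04,  3] 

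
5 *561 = 2805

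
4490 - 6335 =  - 1845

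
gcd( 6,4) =2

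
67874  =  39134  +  28740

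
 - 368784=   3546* (-104 ) 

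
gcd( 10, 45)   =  5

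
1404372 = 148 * 9489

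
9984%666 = 660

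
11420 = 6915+4505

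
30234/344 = 15117/172 = 87.89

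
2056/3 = 685+ 1/3=685.33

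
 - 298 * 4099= -1221502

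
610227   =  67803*9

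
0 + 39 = 39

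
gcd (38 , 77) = 1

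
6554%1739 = 1337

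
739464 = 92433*8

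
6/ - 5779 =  - 6/5779 = - 0.00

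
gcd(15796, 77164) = 4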